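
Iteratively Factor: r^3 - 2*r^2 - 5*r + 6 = (r + 2)*(r^2 - 4*r + 3) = (r - 3)*(r + 2)*(r - 1)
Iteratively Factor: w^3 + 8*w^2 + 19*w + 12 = (w + 3)*(w^2 + 5*w + 4) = (w + 3)*(w + 4)*(w + 1)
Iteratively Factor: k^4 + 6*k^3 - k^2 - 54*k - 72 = (k + 2)*(k^3 + 4*k^2 - 9*k - 36) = (k + 2)*(k + 4)*(k^2 - 9) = (k - 3)*(k + 2)*(k + 4)*(k + 3)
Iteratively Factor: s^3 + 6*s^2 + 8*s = (s + 4)*(s^2 + 2*s) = s*(s + 4)*(s + 2)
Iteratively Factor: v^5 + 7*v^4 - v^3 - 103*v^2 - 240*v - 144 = (v + 3)*(v^4 + 4*v^3 - 13*v^2 - 64*v - 48) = (v + 3)*(v + 4)*(v^3 - 13*v - 12) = (v + 3)^2*(v + 4)*(v^2 - 3*v - 4) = (v + 1)*(v + 3)^2*(v + 4)*(v - 4)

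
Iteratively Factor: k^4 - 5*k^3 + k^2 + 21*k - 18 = (k - 3)*(k^3 - 2*k^2 - 5*k + 6) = (k - 3)^2*(k^2 + k - 2) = (k - 3)^2*(k + 2)*(k - 1)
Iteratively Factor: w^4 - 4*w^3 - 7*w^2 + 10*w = (w - 5)*(w^3 + w^2 - 2*w) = w*(w - 5)*(w^2 + w - 2) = w*(w - 5)*(w + 2)*(w - 1)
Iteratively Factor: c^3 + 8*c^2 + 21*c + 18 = (c + 2)*(c^2 + 6*c + 9) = (c + 2)*(c + 3)*(c + 3)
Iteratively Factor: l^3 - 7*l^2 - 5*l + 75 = (l - 5)*(l^2 - 2*l - 15) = (l - 5)^2*(l + 3)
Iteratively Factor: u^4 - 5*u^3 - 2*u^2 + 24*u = (u + 2)*(u^3 - 7*u^2 + 12*u) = (u - 4)*(u + 2)*(u^2 - 3*u) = u*(u - 4)*(u + 2)*(u - 3)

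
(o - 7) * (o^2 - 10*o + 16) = o^3 - 17*o^2 + 86*o - 112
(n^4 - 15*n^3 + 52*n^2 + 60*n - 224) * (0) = 0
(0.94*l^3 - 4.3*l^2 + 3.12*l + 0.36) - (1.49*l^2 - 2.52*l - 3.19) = 0.94*l^3 - 5.79*l^2 + 5.64*l + 3.55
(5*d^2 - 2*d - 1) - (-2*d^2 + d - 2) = 7*d^2 - 3*d + 1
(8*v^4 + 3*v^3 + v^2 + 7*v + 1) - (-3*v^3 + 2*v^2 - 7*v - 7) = 8*v^4 + 6*v^3 - v^2 + 14*v + 8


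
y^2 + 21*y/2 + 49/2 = (y + 7/2)*(y + 7)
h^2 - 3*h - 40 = (h - 8)*(h + 5)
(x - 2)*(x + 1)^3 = x^4 + x^3 - 3*x^2 - 5*x - 2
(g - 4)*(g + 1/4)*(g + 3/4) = g^3 - 3*g^2 - 61*g/16 - 3/4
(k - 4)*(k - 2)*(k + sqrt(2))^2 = k^4 - 6*k^3 + 2*sqrt(2)*k^3 - 12*sqrt(2)*k^2 + 10*k^2 - 12*k + 16*sqrt(2)*k + 16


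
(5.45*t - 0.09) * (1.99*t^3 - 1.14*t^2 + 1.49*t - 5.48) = 10.8455*t^4 - 6.3921*t^3 + 8.2231*t^2 - 30.0001*t + 0.4932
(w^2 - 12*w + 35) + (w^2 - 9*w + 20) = 2*w^2 - 21*w + 55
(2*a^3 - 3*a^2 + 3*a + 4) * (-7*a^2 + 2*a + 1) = -14*a^5 + 25*a^4 - 25*a^3 - 25*a^2 + 11*a + 4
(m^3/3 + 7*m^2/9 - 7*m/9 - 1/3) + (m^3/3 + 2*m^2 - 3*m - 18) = 2*m^3/3 + 25*m^2/9 - 34*m/9 - 55/3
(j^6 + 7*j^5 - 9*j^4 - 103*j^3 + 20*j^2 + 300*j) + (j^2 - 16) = j^6 + 7*j^5 - 9*j^4 - 103*j^3 + 21*j^2 + 300*j - 16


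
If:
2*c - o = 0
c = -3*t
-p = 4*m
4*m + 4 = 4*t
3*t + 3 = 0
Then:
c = 3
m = -2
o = 6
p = 8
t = -1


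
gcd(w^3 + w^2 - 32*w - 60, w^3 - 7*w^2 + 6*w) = w - 6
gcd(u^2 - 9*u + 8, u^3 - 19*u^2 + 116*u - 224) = u - 8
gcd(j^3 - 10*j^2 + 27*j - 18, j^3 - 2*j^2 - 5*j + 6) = j^2 - 4*j + 3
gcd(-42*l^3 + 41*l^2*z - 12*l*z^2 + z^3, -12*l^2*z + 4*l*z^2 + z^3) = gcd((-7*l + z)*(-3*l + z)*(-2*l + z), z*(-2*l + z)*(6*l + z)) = -2*l + z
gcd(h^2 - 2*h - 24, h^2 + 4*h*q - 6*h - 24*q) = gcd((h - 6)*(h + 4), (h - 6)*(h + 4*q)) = h - 6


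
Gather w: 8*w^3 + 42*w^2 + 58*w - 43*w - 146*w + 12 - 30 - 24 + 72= 8*w^3 + 42*w^2 - 131*w + 30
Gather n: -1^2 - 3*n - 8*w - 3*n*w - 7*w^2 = n*(-3*w - 3) - 7*w^2 - 8*w - 1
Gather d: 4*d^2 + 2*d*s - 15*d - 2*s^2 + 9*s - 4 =4*d^2 + d*(2*s - 15) - 2*s^2 + 9*s - 4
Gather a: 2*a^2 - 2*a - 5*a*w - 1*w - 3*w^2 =2*a^2 + a*(-5*w - 2) - 3*w^2 - w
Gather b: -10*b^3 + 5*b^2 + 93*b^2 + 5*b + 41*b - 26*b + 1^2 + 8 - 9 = -10*b^3 + 98*b^2 + 20*b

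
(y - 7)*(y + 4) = y^2 - 3*y - 28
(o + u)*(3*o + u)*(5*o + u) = 15*o^3 + 23*o^2*u + 9*o*u^2 + u^3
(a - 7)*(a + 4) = a^2 - 3*a - 28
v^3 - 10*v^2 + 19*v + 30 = (v - 6)*(v - 5)*(v + 1)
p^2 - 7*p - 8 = (p - 8)*(p + 1)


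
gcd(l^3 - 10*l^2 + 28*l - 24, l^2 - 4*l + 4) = l^2 - 4*l + 4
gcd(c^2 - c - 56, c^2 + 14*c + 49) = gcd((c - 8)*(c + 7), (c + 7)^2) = c + 7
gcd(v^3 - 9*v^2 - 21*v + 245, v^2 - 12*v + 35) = v - 7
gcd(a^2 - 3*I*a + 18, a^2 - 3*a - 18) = 1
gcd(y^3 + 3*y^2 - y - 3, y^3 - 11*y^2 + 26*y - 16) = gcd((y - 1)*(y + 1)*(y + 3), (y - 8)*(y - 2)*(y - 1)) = y - 1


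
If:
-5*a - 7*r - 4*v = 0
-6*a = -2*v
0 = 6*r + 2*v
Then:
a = 0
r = 0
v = 0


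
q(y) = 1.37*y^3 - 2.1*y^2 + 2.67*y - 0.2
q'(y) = 4.11*y^2 - 4.2*y + 2.67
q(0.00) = -0.20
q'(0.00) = 2.67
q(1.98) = 7.49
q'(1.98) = 10.47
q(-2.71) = -50.12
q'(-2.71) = 44.24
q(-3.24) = -77.49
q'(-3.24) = 59.42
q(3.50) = 42.16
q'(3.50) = 38.32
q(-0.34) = -1.40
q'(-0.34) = 4.57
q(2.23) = 10.50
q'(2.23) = 13.74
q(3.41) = 38.81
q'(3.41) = 36.14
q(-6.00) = -387.74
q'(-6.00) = 175.83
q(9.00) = 852.46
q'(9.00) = 297.78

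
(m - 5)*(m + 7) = m^2 + 2*m - 35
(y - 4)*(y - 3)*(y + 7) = y^3 - 37*y + 84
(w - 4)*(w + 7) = w^2 + 3*w - 28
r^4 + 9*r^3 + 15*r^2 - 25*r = r*(r - 1)*(r + 5)^2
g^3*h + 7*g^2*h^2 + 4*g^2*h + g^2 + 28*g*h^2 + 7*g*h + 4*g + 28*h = (g + 4)*(g + 7*h)*(g*h + 1)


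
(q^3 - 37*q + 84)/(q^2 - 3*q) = q + 3 - 28/q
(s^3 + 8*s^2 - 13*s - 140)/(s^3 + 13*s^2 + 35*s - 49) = (s^2 + s - 20)/(s^2 + 6*s - 7)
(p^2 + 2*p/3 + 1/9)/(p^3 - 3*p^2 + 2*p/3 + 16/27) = 3*(3*p + 1)/(9*p^2 - 30*p + 16)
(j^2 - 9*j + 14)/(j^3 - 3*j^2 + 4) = (j - 7)/(j^2 - j - 2)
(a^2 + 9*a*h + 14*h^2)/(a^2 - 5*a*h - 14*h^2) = (a + 7*h)/(a - 7*h)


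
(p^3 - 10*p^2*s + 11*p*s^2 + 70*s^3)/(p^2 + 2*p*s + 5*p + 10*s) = (p^2 - 12*p*s + 35*s^2)/(p + 5)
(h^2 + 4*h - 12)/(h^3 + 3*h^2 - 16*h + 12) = 1/(h - 1)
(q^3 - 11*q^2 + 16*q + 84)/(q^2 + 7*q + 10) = (q^2 - 13*q + 42)/(q + 5)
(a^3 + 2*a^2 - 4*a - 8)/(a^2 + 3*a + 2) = (a^2 - 4)/(a + 1)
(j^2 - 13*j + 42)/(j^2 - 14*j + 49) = (j - 6)/(j - 7)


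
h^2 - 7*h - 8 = (h - 8)*(h + 1)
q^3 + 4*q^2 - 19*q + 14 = (q - 2)*(q - 1)*(q + 7)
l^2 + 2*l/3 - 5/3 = (l - 1)*(l + 5/3)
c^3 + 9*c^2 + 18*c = c*(c + 3)*(c + 6)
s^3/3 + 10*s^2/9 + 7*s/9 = s*(s/3 + 1/3)*(s + 7/3)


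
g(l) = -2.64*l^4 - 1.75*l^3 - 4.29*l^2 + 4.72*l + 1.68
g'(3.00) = -353.39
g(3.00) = -283.86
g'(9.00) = -8195.99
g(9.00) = -18900.12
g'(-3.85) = 562.56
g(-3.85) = -560.24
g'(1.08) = -23.97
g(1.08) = -4.02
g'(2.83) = -300.95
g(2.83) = -228.32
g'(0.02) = 4.55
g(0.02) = 1.77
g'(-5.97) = 2115.74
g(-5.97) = -3160.56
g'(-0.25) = 6.70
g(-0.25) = 0.25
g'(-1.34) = 32.20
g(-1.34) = -16.65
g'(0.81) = -11.29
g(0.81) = 0.62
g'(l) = -10.56*l^3 - 5.25*l^2 - 8.58*l + 4.72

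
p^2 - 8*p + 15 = (p - 5)*(p - 3)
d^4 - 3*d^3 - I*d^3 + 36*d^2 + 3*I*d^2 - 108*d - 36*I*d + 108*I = (d - 3)*(d - 6*I)*(d - I)*(d + 6*I)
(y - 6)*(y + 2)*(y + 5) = y^3 + y^2 - 32*y - 60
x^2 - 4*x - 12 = (x - 6)*(x + 2)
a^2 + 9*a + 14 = (a + 2)*(a + 7)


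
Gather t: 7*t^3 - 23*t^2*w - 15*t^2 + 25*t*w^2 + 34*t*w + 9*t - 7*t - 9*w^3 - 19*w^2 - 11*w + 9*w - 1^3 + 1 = 7*t^3 + t^2*(-23*w - 15) + t*(25*w^2 + 34*w + 2) - 9*w^3 - 19*w^2 - 2*w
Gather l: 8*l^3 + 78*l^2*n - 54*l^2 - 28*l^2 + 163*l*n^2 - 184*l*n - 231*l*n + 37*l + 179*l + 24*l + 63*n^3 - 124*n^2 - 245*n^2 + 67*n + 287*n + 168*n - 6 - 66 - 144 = 8*l^3 + l^2*(78*n - 82) + l*(163*n^2 - 415*n + 240) + 63*n^3 - 369*n^2 + 522*n - 216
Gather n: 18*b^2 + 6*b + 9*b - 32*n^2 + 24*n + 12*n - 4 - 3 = 18*b^2 + 15*b - 32*n^2 + 36*n - 7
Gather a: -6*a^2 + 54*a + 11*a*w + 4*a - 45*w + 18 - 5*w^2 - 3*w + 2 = -6*a^2 + a*(11*w + 58) - 5*w^2 - 48*w + 20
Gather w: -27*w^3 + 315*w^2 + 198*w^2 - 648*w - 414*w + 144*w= -27*w^3 + 513*w^2 - 918*w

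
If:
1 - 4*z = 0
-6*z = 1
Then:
No Solution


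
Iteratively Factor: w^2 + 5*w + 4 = (w + 1)*(w + 4)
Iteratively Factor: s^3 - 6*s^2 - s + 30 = (s + 2)*(s^2 - 8*s + 15) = (s - 3)*(s + 2)*(s - 5)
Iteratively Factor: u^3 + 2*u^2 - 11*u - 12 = (u - 3)*(u^2 + 5*u + 4) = (u - 3)*(u + 1)*(u + 4)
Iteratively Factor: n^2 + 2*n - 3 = (n - 1)*(n + 3)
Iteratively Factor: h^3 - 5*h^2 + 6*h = (h)*(h^2 - 5*h + 6) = h*(h - 3)*(h - 2)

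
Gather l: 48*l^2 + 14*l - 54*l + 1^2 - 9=48*l^2 - 40*l - 8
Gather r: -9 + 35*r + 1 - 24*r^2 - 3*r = -24*r^2 + 32*r - 8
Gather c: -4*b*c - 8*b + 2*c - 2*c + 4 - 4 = -4*b*c - 8*b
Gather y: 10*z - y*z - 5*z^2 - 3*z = -y*z - 5*z^2 + 7*z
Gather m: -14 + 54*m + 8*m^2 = 8*m^2 + 54*m - 14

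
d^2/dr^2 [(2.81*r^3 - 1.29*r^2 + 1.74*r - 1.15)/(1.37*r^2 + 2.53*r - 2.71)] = (-7.105427357601e-15*r^5 - 7.105427357601e-15*r^4 + 72.312582*r^3 - 157.284126*r^2 + 138.666024*r - 18.349134)/(2.571353*r^6 + 14.245671*r^5 + 11.048502*r^4 - 40.164509*r^3 - 21.855066*r^2 + 55.741719*r - 19.902511)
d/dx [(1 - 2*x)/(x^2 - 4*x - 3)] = 2*(x^2 - x + 5)/(x^4 - 8*x^3 + 10*x^2 + 24*x + 9)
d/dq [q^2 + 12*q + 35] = 2*q + 12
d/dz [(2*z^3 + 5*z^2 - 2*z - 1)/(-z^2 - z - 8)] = (-2*z^4 - 4*z^3 - 55*z^2 - 82*z + 15)/(z^4 + 2*z^3 + 17*z^2 + 16*z + 64)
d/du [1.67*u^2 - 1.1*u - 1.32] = 3.34*u - 1.1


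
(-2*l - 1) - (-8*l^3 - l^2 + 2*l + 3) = 8*l^3 + l^2 - 4*l - 4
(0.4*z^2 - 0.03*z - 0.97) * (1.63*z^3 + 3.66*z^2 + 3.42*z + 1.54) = 0.652*z^5 + 1.4151*z^4 - 0.3229*z^3 - 3.0368*z^2 - 3.3636*z - 1.4938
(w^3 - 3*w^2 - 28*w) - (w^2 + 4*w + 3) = w^3 - 4*w^2 - 32*w - 3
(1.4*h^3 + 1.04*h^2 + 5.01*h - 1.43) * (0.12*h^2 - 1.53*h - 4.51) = 0.168*h^5 - 2.0172*h^4 - 7.304*h^3 - 12.5273*h^2 - 20.4072*h + 6.4493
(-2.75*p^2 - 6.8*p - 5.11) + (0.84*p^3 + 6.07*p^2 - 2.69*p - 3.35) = 0.84*p^3 + 3.32*p^2 - 9.49*p - 8.46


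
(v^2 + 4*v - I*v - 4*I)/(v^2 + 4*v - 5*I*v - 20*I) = (v - I)/(v - 5*I)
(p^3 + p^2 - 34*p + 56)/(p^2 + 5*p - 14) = p - 4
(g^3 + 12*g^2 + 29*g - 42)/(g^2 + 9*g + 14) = (g^2 + 5*g - 6)/(g + 2)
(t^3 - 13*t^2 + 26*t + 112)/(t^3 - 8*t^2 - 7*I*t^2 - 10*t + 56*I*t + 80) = (t^2 - 5*t - 14)/(t^2 - 7*I*t - 10)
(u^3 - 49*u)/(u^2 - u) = (u^2 - 49)/(u - 1)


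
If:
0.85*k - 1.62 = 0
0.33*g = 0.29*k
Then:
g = 1.67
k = 1.91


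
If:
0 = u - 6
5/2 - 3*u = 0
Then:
No Solution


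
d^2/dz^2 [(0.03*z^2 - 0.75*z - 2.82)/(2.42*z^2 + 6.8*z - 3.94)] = (-9.77196*z^3 - 97.374024*z^2 - 321.34212*z - 353.826456)/(14.172488*z^6 + 119.47056*z^5 + 266.479752*z^4 - 74.58784*z^3 - 433.855464*z^2 + 316.68144*z - 61.162984)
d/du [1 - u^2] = -2*u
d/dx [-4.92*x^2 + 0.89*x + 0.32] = 0.89 - 9.84*x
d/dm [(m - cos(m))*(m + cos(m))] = 2*m + sin(2*m)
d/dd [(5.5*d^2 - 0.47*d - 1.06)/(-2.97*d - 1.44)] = (-16.335*d^2 - 15.84*d - 2.4714)/(8.8209*d^2 + 8.5536*d + 2.0736)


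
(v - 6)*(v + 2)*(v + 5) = v^3 + v^2 - 32*v - 60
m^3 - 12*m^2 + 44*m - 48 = (m - 6)*(m - 4)*(m - 2)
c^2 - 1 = (c - 1)*(c + 1)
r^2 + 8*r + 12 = (r + 2)*(r + 6)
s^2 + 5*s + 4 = (s + 1)*(s + 4)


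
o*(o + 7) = o^2 + 7*o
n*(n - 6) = n^2 - 6*n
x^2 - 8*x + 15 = (x - 5)*(x - 3)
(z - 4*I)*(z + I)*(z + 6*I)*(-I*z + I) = -I*z^4 + 3*z^3 + I*z^3 - 3*z^2 - 22*I*z^2 + 24*z + 22*I*z - 24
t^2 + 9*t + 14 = (t + 2)*(t + 7)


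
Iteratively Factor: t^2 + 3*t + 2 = (t + 2)*(t + 1)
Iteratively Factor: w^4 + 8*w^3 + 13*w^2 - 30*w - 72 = (w + 3)*(w^3 + 5*w^2 - 2*w - 24) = (w + 3)^2*(w^2 + 2*w - 8) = (w - 2)*(w + 3)^2*(w + 4)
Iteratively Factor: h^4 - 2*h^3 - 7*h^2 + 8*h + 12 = (h - 2)*(h^3 - 7*h - 6) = (h - 2)*(h + 2)*(h^2 - 2*h - 3) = (h - 2)*(h + 1)*(h + 2)*(h - 3)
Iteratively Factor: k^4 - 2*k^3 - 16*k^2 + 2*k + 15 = (k - 1)*(k^3 - k^2 - 17*k - 15) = (k - 5)*(k - 1)*(k^2 + 4*k + 3) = (k - 5)*(k - 1)*(k + 3)*(k + 1)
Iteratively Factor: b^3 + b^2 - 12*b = (b + 4)*(b^2 - 3*b) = b*(b + 4)*(b - 3)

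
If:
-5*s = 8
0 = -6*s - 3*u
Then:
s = -8/5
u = 16/5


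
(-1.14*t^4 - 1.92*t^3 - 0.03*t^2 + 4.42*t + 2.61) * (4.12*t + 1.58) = -4.6968*t^5 - 9.7116*t^4 - 3.1572*t^3 + 18.163*t^2 + 17.7368*t + 4.1238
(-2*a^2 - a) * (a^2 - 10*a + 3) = -2*a^4 + 19*a^3 + 4*a^2 - 3*a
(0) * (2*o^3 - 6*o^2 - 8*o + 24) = 0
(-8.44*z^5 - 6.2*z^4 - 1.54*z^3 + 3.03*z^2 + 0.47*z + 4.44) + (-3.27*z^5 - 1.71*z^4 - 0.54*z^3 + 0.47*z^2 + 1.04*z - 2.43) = -11.71*z^5 - 7.91*z^4 - 2.08*z^3 + 3.5*z^2 + 1.51*z + 2.01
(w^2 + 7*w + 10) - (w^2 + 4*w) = 3*w + 10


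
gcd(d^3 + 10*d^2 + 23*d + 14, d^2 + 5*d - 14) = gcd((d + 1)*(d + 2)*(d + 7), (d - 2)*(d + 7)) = d + 7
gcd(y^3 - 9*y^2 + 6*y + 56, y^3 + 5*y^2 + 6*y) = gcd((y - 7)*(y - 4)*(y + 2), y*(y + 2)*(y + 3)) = y + 2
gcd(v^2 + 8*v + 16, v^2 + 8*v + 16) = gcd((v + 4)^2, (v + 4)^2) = v^2 + 8*v + 16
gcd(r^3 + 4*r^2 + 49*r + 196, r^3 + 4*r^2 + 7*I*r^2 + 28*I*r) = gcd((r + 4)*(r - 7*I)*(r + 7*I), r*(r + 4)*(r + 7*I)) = r^2 + r*(4 + 7*I) + 28*I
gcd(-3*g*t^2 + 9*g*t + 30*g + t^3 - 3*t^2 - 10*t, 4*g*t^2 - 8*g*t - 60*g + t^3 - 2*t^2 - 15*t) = t - 5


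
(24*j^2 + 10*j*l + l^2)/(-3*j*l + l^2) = (-24*j^2 - 10*j*l - l^2)/(l*(3*j - l))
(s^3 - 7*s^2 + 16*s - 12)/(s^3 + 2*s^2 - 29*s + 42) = (s - 2)/(s + 7)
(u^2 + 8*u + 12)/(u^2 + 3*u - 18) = (u + 2)/(u - 3)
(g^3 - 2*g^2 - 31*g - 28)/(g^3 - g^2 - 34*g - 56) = (g + 1)/(g + 2)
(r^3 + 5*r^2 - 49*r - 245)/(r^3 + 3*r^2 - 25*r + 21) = (r^2 - 2*r - 35)/(r^2 - 4*r + 3)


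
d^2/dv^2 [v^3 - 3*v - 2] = 6*v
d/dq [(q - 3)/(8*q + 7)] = 31/(8*q + 7)^2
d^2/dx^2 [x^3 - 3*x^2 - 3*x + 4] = 6*x - 6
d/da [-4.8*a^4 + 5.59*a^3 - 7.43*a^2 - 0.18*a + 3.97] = -19.2*a^3 + 16.77*a^2 - 14.86*a - 0.18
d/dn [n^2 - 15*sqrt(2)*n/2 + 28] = 2*n - 15*sqrt(2)/2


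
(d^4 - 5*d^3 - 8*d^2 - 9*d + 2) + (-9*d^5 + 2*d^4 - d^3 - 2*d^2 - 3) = -9*d^5 + 3*d^4 - 6*d^3 - 10*d^2 - 9*d - 1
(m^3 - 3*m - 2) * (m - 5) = m^4 - 5*m^3 - 3*m^2 + 13*m + 10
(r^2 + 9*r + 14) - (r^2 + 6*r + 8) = 3*r + 6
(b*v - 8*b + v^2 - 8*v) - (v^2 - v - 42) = b*v - 8*b - 7*v + 42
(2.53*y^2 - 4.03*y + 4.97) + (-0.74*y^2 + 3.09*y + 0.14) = 1.79*y^2 - 0.94*y + 5.11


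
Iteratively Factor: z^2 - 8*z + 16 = (z - 4)*(z - 4)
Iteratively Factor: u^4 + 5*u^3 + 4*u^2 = (u + 1)*(u^3 + 4*u^2) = (u + 1)*(u + 4)*(u^2) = u*(u + 1)*(u + 4)*(u)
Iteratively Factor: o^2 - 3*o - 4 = (o - 4)*(o + 1)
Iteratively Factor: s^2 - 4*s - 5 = (s + 1)*(s - 5)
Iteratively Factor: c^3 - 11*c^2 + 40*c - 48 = (c - 4)*(c^2 - 7*c + 12) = (c - 4)^2*(c - 3)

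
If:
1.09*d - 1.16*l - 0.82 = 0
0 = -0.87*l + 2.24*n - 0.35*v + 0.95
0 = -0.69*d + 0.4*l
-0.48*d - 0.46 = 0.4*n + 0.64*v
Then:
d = -0.90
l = -1.55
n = -0.94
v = 0.55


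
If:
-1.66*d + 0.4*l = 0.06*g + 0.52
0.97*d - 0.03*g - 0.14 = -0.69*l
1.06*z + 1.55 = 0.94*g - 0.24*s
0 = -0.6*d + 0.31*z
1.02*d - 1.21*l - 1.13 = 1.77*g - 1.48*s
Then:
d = -0.24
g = 2.15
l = 0.63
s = 4.02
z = -0.46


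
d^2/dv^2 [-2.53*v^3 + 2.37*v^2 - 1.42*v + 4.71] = 4.74 - 15.18*v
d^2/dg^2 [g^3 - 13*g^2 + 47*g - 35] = 6*g - 26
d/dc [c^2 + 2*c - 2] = 2*c + 2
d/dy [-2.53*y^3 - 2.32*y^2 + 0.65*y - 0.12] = -7.59*y^2 - 4.64*y + 0.65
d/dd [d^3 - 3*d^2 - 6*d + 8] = 3*d^2 - 6*d - 6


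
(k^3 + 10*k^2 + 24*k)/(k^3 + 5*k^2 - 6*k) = (k + 4)/(k - 1)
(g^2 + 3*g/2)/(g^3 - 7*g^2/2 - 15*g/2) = 1/(g - 5)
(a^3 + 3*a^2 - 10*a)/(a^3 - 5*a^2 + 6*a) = (a + 5)/(a - 3)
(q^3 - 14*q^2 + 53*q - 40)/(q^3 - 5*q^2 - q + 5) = (q - 8)/(q + 1)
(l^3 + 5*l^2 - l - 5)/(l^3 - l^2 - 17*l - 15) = (l^2 + 4*l - 5)/(l^2 - 2*l - 15)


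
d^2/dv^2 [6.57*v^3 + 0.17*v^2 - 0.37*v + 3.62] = 39.42*v + 0.34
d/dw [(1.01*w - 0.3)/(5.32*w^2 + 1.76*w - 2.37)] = (-5.3732*w^2 + 3.192*w - 1.8657)/(28.3024*w^4 + 18.7264*w^3 - 22.1192*w^2 - 8.3424*w + 5.6169)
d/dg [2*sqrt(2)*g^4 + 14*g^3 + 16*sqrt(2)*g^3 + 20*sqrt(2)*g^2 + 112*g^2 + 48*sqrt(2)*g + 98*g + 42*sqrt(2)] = 8*sqrt(2)*g^3 + 42*g^2 + 48*sqrt(2)*g^2 + 40*sqrt(2)*g + 224*g + 48*sqrt(2) + 98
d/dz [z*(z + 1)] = 2*z + 1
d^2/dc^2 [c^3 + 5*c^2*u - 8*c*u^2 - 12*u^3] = 6*c + 10*u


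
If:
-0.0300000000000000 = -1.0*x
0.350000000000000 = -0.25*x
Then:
No Solution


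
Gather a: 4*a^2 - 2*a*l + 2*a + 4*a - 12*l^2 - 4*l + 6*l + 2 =4*a^2 + a*(6 - 2*l) - 12*l^2 + 2*l + 2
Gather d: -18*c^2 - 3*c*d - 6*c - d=-18*c^2 - 6*c + d*(-3*c - 1)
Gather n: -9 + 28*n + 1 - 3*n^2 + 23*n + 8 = -3*n^2 + 51*n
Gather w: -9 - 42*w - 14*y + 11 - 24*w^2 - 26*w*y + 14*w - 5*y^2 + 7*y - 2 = -24*w^2 + w*(-26*y - 28) - 5*y^2 - 7*y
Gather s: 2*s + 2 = 2*s + 2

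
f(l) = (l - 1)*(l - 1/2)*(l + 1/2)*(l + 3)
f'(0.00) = -0.50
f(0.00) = 0.75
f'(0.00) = -0.50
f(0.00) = 0.75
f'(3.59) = 238.57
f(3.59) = 215.71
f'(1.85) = 33.34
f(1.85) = 13.08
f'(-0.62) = 4.88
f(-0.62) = -0.52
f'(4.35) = 414.01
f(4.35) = 459.76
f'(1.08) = 4.52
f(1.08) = 0.30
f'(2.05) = 45.85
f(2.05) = 20.96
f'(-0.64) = 5.07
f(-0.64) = -0.62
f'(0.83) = 0.53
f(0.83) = -0.29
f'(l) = (l - 1)*(l - 1/2)*(l + 1/2) + (l - 1)*(l - 1/2)*(l + 3) + (l - 1)*(l + 1/2)*(l + 3) + (l - 1/2)*(l + 1/2)*(l + 3)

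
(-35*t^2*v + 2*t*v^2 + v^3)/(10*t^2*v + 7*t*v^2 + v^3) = (-35*t^2 + 2*t*v + v^2)/(10*t^2 + 7*t*v + v^2)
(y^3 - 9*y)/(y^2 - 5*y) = (y^2 - 9)/(y - 5)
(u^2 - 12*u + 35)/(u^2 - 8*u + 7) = (u - 5)/(u - 1)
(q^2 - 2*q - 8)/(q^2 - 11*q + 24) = (q^2 - 2*q - 8)/(q^2 - 11*q + 24)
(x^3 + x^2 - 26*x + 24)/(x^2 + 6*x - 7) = (x^2 + 2*x - 24)/(x + 7)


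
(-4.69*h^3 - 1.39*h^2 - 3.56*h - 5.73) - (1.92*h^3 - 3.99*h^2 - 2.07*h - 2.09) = -6.61*h^3 + 2.6*h^2 - 1.49*h - 3.64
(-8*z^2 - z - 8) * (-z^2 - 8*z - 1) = 8*z^4 + 65*z^3 + 24*z^2 + 65*z + 8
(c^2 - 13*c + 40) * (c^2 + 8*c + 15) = c^4 - 5*c^3 - 49*c^2 + 125*c + 600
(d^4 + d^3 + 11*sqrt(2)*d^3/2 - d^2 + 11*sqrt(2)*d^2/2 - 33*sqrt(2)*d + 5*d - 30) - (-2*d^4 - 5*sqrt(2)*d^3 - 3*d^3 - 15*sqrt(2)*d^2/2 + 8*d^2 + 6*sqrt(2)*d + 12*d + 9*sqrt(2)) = 3*d^4 + 4*d^3 + 21*sqrt(2)*d^3/2 - 9*d^2 + 13*sqrt(2)*d^2 - 39*sqrt(2)*d - 7*d - 30 - 9*sqrt(2)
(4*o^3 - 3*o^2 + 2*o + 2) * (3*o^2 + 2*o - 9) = 12*o^5 - o^4 - 36*o^3 + 37*o^2 - 14*o - 18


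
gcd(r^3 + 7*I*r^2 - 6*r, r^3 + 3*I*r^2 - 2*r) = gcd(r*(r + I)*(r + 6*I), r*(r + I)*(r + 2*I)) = r^2 + I*r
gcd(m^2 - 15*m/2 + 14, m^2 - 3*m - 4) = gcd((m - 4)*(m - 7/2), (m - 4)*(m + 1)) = m - 4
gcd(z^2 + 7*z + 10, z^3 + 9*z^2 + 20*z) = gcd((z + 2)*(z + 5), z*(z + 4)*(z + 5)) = z + 5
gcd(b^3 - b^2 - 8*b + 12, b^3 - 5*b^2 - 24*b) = b + 3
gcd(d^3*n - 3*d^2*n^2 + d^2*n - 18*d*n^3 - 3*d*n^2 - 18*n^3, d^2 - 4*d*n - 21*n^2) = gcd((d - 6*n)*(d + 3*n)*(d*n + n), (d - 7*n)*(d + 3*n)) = d + 3*n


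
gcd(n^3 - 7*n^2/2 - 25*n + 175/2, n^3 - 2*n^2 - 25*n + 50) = n^2 - 25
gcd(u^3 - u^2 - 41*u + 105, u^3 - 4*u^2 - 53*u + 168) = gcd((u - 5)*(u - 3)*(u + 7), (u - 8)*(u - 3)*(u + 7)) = u^2 + 4*u - 21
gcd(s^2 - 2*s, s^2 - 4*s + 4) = s - 2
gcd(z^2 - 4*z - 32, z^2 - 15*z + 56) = z - 8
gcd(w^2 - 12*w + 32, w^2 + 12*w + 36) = 1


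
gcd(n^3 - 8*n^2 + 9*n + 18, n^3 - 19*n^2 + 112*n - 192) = n - 3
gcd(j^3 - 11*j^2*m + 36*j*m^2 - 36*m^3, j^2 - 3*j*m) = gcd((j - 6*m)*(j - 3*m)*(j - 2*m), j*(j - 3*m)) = j - 3*m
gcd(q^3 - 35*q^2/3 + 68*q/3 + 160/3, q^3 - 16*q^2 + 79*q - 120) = q^2 - 13*q + 40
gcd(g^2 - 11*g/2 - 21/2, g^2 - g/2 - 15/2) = 1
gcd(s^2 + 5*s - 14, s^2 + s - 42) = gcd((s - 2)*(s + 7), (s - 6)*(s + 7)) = s + 7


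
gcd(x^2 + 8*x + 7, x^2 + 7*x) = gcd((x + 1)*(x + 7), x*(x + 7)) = x + 7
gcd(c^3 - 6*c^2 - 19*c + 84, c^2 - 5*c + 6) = c - 3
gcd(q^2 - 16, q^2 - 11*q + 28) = q - 4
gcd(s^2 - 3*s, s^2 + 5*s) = s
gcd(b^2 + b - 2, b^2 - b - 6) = b + 2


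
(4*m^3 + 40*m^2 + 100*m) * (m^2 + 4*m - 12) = 4*m^5 + 56*m^4 + 212*m^3 - 80*m^2 - 1200*m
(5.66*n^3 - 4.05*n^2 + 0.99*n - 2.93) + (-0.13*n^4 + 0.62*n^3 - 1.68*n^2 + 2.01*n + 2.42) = -0.13*n^4 + 6.28*n^3 - 5.73*n^2 + 3.0*n - 0.51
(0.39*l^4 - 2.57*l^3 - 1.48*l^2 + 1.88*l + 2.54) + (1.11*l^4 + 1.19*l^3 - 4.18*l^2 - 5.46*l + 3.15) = 1.5*l^4 - 1.38*l^3 - 5.66*l^2 - 3.58*l + 5.69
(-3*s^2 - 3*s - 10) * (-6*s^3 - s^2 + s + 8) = 18*s^5 + 21*s^4 + 60*s^3 - 17*s^2 - 34*s - 80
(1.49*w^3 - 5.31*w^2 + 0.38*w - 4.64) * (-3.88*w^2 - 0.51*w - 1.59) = -5.7812*w^5 + 19.8429*w^4 - 1.1354*w^3 + 26.2523*w^2 + 1.7622*w + 7.3776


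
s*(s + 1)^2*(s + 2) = s^4 + 4*s^3 + 5*s^2 + 2*s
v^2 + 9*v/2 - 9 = (v - 3/2)*(v + 6)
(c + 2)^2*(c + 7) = c^3 + 11*c^2 + 32*c + 28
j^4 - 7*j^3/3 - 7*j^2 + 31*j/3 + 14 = (j - 3)*(j - 7/3)*(j + 1)*(j + 2)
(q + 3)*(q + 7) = q^2 + 10*q + 21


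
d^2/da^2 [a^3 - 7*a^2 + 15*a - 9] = 6*a - 14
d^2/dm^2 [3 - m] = 0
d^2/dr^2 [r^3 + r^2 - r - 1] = 6*r + 2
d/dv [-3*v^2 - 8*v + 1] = -6*v - 8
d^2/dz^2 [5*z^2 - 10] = 10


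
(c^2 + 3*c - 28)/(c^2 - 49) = (c - 4)/(c - 7)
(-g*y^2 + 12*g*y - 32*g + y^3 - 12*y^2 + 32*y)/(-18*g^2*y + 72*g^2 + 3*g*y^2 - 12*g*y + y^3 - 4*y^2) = (-g*y + 8*g + y^2 - 8*y)/(-18*g^2 + 3*g*y + y^2)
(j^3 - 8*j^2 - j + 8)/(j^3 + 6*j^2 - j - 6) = (j - 8)/(j + 6)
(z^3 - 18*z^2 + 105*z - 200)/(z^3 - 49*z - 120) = (z^2 - 10*z + 25)/(z^2 + 8*z + 15)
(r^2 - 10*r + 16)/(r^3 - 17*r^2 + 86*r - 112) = 1/(r - 7)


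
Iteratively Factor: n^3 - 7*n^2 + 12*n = (n - 4)*(n^2 - 3*n) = (n - 4)*(n - 3)*(n)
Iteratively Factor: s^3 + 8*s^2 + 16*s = (s + 4)*(s^2 + 4*s) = s*(s + 4)*(s + 4)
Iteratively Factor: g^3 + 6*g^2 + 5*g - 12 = (g - 1)*(g^2 + 7*g + 12) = (g - 1)*(g + 4)*(g + 3)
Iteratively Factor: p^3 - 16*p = (p - 4)*(p^2 + 4*p) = (p - 4)*(p + 4)*(p)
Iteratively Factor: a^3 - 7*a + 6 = (a - 1)*(a^2 + a - 6) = (a - 1)*(a + 3)*(a - 2)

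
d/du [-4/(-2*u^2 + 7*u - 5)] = 4*(7 - 4*u)/(2*u^2 - 7*u + 5)^2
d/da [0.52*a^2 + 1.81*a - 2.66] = 1.04*a + 1.81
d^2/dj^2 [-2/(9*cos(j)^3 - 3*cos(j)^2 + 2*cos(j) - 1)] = 2*((-35*cos(j) + 24*cos(2*j) - 81*cos(3*j))*(9*cos(j)^3 - 3*cos(j)^2 + 2*cos(j) - 1)/4 - 2*(27*cos(j)^2 - 6*cos(j) + 2)^2*sin(j)^2)/(9*cos(j)^3 - 3*cos(j)^2 + 2*cos(j) - 1)^3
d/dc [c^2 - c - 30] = 2*c - 1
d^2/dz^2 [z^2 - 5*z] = 2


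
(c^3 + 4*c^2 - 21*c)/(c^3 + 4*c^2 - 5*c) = (c^2 + 4*c - 21)/(c^2 + 4*c - 5)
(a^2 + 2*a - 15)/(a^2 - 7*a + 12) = (a + 5)/(a - 4)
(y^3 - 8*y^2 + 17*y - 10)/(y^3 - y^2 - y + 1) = (y^2 - 7*y + 10)/(y^2 - 1)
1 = 1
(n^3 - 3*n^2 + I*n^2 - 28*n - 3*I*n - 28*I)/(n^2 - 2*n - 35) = (n^2 + n*(4 + I) + 4*I)/(n + 5)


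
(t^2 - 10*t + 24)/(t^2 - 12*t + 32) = (t - 6)/(t - 8)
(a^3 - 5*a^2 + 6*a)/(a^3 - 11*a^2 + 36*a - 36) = a/(a - 6)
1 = 1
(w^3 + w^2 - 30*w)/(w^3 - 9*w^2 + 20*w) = (w + 6)/(w - 4)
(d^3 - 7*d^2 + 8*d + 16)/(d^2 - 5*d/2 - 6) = 2*(d^2 - 3*d - 4)/(2*d + 3)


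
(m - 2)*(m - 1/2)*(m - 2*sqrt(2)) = m^3 - 2*sqrt(2)*m^2 - 5*m^2/2 + m + 5*sqrt(2)*m - 2*sqrt(2)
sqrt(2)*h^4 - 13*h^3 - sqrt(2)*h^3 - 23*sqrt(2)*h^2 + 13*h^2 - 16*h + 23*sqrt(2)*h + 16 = (h - 1)*(h - 8*sqrt(2))*(h + sqrt(2))*(sqrt(2)*h + 1)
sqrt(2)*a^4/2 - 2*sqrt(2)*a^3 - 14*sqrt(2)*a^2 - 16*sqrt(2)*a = a*(a - 8)*(a + 2)*(sqrt(2)*a/2 + sqrt(2))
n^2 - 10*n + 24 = (n - 6)*(n - 4)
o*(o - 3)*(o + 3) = o^3 - 9*o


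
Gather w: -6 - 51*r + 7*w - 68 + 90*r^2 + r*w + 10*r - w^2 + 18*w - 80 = 90*r^2 - 41*r - w^2 + w*(r + 25) - 154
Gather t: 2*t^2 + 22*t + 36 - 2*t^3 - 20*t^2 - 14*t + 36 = -2*t^3 - 18*t^2 + 8*t + 72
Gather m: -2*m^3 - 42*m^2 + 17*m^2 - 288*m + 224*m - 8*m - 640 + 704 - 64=-2*m^3 - 25*m^2 - 72*m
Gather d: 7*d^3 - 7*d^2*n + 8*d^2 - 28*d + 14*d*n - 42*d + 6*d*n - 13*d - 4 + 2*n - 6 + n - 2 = 7*d^3 + d^2*(8 - 7*n) + d*(20*n - 83) + 3*n - 12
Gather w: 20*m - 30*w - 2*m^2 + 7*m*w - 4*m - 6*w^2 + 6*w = -2*m^2 + 16*m - 6*w^2 + w*(7*m - 24)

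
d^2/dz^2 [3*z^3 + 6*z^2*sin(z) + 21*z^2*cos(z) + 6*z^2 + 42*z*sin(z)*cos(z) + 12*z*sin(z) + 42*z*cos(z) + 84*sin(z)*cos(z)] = -6*z^2*sin(z) - 21*z^2*cos(z) - 96*z*sin(z) - 84*z*sin(2*z) - 18*z*cos(z) + 18*z - 72*sin(z) - 168*sin(2*z) + 66*cos(z) + 84*cos(2*z) + 12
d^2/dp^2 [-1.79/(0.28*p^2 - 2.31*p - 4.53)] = (-0.280672*p^2 + 2.315544*p + 1.79*(0.56*p - 2.31)*(1.12*p - 4.62) + 4.540872)/(-0.28*p^2 + 2.31*p + 4.53)^3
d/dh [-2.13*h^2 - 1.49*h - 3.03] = -4.26*h - 1.49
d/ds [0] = 0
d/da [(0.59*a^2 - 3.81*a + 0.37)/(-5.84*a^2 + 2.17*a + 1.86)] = (-20.9701*a^2 + 6.5164*a - 7.8895)/(34.1056*a^4 - 25.3456*a^3 - 17.0159*a^2 + 8.0724*a + 3.4596)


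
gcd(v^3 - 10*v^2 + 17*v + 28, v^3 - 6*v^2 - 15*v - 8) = v + 1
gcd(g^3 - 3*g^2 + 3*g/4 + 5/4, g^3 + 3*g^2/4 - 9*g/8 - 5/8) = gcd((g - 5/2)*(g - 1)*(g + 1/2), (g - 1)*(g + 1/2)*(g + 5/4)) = g^2 - g/2 - 1/2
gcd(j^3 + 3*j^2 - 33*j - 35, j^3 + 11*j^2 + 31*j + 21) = j^2 + 8*j + 7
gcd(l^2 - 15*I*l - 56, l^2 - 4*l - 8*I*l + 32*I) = l - 8*I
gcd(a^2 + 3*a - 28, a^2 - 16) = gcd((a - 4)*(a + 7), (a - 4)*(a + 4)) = a - 4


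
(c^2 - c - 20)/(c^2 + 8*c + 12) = (c^2 - c - 20)/(c^2 + 8*c + 12)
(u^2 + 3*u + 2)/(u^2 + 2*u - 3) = (u^2 + 3*u + 2)/(u^2 + 2*u - 3)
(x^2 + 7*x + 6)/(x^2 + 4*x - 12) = (x + 1)/(x - 2)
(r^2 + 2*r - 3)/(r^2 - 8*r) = (r^2 + 2*r - 3)/(r*(r - 8))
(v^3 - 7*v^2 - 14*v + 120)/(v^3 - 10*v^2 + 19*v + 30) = (v + 4)/(v + 1)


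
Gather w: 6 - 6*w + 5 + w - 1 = 10 - 5*w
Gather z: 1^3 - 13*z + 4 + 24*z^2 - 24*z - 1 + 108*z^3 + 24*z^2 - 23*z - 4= 108*z^3 + 48*z^2 - 60*z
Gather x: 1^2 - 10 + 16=7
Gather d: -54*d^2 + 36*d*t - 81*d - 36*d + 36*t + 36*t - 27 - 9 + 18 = -54*d^2 + d*(36*t - 117) + 72*t - 18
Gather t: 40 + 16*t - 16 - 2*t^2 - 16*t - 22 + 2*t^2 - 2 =0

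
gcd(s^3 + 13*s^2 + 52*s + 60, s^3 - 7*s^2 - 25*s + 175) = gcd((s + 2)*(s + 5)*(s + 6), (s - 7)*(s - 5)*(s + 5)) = s + 5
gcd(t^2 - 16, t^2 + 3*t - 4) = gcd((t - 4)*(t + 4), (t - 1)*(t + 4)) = t + 4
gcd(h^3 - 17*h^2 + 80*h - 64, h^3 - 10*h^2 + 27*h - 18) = h - 1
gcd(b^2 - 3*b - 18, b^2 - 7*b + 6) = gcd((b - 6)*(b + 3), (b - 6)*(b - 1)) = b - 6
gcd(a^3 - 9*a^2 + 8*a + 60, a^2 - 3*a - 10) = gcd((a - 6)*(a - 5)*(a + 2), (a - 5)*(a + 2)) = a^2 - 3*a - 10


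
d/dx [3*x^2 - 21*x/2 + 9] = 6*x - 21/2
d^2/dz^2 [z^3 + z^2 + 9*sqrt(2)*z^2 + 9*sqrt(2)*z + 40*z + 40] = 6*z + 2 + 18*sqrt(2)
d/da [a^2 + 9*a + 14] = 2*a + 9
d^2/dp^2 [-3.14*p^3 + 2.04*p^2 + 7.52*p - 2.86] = 4.08 - 18.84*p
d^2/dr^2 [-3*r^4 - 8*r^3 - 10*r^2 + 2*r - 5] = -36*r^2 - 48*r - 20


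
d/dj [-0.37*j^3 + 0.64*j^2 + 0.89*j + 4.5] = -1.11*j^2 + 1.28*j + 0.89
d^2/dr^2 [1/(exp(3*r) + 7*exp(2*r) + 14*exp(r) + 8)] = (2*(3*exp(2*r) + 14*exp(r) + 14)^2*exp(r) - (9*exp(2*r) + 28*exp(r) + 14)*(exp(3*r) + 7*exp(2*r) + 14*exp(r) + 8))*exp(r)/(exp(3*r) + 7*exp(2*r) + 14*exp(r) + 8)^3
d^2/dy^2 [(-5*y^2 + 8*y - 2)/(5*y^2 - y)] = 2*(175*y^3 - 150*y^2 + 30*y - 2)/(y^3*(125*y^3 - 75*y^2 + 15*y - 1))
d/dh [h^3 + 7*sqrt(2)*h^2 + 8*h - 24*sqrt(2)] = 3*h^2 + 14*sqrt(2)*h + 8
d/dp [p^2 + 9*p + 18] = 2*p + 9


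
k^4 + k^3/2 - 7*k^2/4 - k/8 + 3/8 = (k - 1)*(k - 1/2)*(k + 1/2)*(k + 3/2)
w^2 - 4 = (w - 2)*(w + 2)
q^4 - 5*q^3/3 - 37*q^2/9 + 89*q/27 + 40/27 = (q - 8/3)*(q - 1)*(q + 1/3)*(q + 5/3)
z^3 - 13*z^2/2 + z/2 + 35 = (z - 5)*(z - 7/2)*(z + 2)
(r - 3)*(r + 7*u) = r^2 + 7*r*u - 3*r - 21*u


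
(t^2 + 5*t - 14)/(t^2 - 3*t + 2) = (t + 7)/(t - 1)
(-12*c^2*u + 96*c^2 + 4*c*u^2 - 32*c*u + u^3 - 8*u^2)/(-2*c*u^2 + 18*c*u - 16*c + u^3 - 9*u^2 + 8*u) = (6*c + u)/(u - 1)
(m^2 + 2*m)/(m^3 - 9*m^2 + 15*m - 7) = m*(m + 2)/(m^3 - 9*m^2 + 15*m - 7)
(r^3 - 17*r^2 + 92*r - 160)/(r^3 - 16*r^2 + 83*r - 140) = (r - 8)/(r - 7)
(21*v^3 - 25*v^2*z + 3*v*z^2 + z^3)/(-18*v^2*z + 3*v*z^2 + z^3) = (-7*v^2 + 6*v*z + z^2)/(z*(6*v + z))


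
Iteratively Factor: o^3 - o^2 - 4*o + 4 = (o - 1)*(o^2 - 4) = (o - 2)*(o - 1)*(o + 2)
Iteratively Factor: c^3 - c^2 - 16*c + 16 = (c - 4)*(c^2 + 3*c - 4) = (c - 4)*(c - 1)*(c + 4)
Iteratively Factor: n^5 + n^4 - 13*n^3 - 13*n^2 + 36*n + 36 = (n + 1)*(n^4 - 13*n^2 + 36) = (n + 1)*(n + 3)*(n^3 - 3*n^2 - 4*n + 12) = (n - 2)*(n + 1)*(n + 3)*(n^2 - n - 6) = (n - 3)*(n - 2)*(n + 1)*(n + 3)*(n + 2)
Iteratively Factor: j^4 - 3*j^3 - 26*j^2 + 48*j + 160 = (j - 5)*(j^3 + 2*j^2 - 16*j - 32) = (j - 5)*(j - 4)*(j^2 + 6*j + 8) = (j - 5)*(j - 4)*(j + 4)*(j + 2)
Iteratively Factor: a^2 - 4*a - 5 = (a - 5)*(a + 1)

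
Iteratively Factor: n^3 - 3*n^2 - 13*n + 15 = (n + 3)*(n^2 - 6*n + 5) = (n - 1)*(n + 3)*(n - 5)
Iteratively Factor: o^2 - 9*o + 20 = (o - 5)*(o - 4)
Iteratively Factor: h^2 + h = (h)*(h + 1)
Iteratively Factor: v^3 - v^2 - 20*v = (v)*(v^2 - v - 20) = v*(v + 4)*(v - 5)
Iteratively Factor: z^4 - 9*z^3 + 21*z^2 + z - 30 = (z - 3)*(z^3 - 6*z^2 + 3*z + 10) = (z - 5)*(z - 3)*(z^2 - z - 2) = (z - 5)*(z - 3)*(z + 1)*(z - 2)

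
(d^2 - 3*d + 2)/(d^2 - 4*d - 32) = (-d^2 + 3*d - 2)/(-d^2 + 4*d + 32)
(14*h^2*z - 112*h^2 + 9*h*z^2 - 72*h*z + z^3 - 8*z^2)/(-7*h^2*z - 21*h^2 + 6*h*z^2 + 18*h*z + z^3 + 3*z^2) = (2*h*z - 16*h + z^2 - 8*z)/(-h*z - 3*h + z^2 + 3*z)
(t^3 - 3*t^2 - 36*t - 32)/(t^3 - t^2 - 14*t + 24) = (t^2 - 7*t - 8)/(t^2 - 5*t + 6)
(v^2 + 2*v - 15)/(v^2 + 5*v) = (v - 3)/v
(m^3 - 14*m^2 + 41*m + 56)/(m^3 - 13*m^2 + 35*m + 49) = (m - 8)/(m - 7)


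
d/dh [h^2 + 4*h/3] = 2*h + 4/3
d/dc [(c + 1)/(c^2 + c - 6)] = (c^2 + c - (c + 1)*(2*c + 1) - 6)/(c^2 + c - 6)^2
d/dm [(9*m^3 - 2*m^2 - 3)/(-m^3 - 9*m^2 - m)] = (-83*m^4 - 18*m^3 - 7*m^2 - 54*m - 3)/(m^2*(m^4 + 18*m^3 + 83*m^2 + 18*m + 1))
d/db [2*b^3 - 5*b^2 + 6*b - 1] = 6*b^2 - 10*b + 6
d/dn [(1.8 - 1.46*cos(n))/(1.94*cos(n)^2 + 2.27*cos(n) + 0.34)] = (-2.8324*cos(n)^2 + 6.984*cos(n) + 4.5824)*sin(n)/(3.7636*cos(n)^4 + 8.8076*cos(n)^3 + 6.4721*cos(n)^2 + 1.5436*cos(n) + 0.1156)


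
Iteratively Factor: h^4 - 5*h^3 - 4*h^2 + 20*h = (h - 2)*(h^3 - 3*h^2 - 10*h) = h*(h - 2)*(h^2 - 3*h - 10) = h*(h - 5)*(h - 2)*(h + 2)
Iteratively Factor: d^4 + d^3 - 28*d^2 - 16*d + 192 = (d - 4)*(d^3 + 5*d^2 - 8*d - 48) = (d - 4)*(d + 4)*(d^2 + d - 12) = (d - 4)*(d - 3)*(d + 4)*(d + 4)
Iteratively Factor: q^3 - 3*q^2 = (q)*(q^2 - 3*q) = q*(q - 3)*(q)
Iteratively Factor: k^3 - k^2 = (k - 1)*(k^2) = k*(k - 1)*(k)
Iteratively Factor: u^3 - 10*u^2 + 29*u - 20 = (u - 5)*(u^2 - 5*u + 4) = (u - 5)*(u - 1)*(u - 4)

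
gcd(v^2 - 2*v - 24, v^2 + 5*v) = 1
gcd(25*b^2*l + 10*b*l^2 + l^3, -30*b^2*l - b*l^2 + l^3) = 5*b*l + l^2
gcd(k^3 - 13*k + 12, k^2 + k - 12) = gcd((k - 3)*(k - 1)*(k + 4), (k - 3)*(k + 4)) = k^2 + k - 12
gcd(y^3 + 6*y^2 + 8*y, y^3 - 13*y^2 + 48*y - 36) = 1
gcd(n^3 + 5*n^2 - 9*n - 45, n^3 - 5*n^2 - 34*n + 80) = n + 5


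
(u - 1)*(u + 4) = u^2 + 3*u - 4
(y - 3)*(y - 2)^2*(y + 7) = y^4 - 33*y^2 + 100*y - 84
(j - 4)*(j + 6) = j^2 + 2*j - 24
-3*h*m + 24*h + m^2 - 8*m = (-3*h + m)*(m - 8)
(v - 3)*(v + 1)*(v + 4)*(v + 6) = v^4 + 8*v^3 + v^2 - 78*v - 72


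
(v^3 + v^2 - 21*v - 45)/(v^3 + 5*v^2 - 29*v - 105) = (v + 3)/(v + 7)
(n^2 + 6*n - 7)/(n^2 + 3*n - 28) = (n - 1)/(n - 4)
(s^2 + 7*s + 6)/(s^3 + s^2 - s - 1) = (s + 6)/(s^2 - 1)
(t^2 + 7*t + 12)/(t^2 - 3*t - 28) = (t + 3)/(t - 7)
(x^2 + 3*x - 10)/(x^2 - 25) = (x - 2)/(x - 5)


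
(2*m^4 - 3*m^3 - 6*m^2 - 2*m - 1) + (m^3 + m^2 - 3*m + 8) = 2*m^4 - 2*m^3 - 5*m^2 - 5*m + 7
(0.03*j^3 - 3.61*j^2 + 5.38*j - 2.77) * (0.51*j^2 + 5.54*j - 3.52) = 0.0153*j^5 - 1.6749*j^4 - 17.3612*j^3 + 41.0997*j^2 - 34.2834*j + 9.7504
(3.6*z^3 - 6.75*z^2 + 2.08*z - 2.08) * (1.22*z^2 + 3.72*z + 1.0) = 4.392*z^5 + 5.157*z^4 - 18.9724*z^3 - 1.55*z^2 - 5.6576*z - 2.08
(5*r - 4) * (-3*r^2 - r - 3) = -15*r^3 + 7*r^2 - 11*r + 12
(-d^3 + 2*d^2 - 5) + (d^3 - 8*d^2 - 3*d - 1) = -6*d^2 - 3*d - 6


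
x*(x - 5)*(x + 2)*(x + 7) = x^4 + 4*x^3 - 31*x^2 - 70*x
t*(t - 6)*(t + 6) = t^3 - 36*t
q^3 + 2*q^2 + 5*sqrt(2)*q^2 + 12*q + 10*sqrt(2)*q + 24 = (q + 2)*(q + 2*sqrt(2))*(q + 3*sqrt(2))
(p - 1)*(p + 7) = p^2 + 6*p - 7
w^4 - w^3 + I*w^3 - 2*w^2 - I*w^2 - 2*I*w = w*(w - 2)*(w + 1)*(w + I)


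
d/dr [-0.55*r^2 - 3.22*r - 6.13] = -1.1*r - 3.22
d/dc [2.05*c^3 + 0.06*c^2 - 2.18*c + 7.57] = 6.15*c^2 + 0.12*c - 2.18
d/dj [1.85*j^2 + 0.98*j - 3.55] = 3.7*j + 0.98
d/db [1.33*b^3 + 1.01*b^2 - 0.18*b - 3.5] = 3.99*b^2 + 2.02*b - 0.18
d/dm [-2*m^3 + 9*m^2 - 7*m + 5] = -6*m^2 + 18*m - 7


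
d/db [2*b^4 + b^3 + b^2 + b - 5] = 8*b^3 + 3*b^2 + 2*b + 1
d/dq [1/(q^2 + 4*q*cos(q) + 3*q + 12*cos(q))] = (4*q*sin(q) - 2*q + 12*sin(q) - 4*cos(q) - 3)/((q + 3)^2*(q + 4*cos(q))^2)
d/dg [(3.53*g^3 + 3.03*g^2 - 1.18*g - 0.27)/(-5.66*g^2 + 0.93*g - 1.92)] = (-19.9798*g^4 + 6.5658*g^3 - 24.1937*g^2 - 14.6916*g + 2.5167)/(32.0356*g^4 - 10.5276*g^3 + 22.5993*g^2 - 3.5712*g + 3.6864)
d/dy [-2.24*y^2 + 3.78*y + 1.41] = 3.78 - 4.48*y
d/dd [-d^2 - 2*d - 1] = -2*d - 2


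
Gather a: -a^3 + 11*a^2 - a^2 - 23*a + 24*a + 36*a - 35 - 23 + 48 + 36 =-a^3 + 10*a^2 + 37*a + 26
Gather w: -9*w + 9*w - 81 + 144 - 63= 0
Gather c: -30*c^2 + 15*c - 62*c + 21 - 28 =-30*c^2 - 47*c - 7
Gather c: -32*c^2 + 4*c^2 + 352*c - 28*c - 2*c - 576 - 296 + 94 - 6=-28*c^2 + 322*c - 784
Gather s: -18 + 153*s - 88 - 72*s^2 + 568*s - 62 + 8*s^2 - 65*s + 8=-64*s^2 + 656*s - 160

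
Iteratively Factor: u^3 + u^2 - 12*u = (u + 4)*(u^2 - 3*u) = u*(u + 4)*(u - 3)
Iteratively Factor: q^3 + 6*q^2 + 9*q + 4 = (q + 4)*(q^2 + 2*q + 1) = (q + 1)*(q + 4)*(q + 1)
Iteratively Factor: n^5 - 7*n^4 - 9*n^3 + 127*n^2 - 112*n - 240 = (n + 4)*(n^4 - 11*n^3 + 35*n^2 - 13*n - 60) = (n - 5)*(n + 4)*(n^3 - 6*n^2 + 5*n + 12) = (n - 5)*(n - 4)*(n + 4)*(n^2 - 2*n - 3) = (n - 5)*(n - 4)*(n - 3)*(n + 4)*(n + 1)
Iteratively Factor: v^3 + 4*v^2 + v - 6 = (v - 1)*(v^2 + 5*v + 6) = (v - 1)*(v + 2)*(v + 3)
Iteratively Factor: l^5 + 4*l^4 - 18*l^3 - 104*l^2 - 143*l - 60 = (l - 5)*(l^4 + 9*l^3 + 27*l^2 + 31*l + 12) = (l - 5)*(l + 1)*(l^3 + 8*l^2 + 19*l + 12) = (l - 5)*(l + 1)*(l + 3)*(l^2 + 5*l + 4) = (l - 5)*(l + 1)*(l + 3)*(l + 4)*(l + 1)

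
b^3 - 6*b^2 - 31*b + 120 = (b - 8)*(b - 3)*(b + 5)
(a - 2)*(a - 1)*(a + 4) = a^3 + a^2 - 10*a + 8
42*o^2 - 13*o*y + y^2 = (-7*o + y)*(-6*o + y)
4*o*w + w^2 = w*(4*o + w)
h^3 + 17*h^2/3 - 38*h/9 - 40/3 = (h - 5/3)*(h + 4/3)*(h + 6)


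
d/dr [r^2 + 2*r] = 2*r + 2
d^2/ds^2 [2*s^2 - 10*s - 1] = 4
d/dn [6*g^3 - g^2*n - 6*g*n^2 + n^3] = -g^2 - 12*g*n + 3*n^2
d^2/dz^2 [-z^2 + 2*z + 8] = -2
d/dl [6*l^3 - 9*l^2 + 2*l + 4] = 18*l^2 - 18*l + 2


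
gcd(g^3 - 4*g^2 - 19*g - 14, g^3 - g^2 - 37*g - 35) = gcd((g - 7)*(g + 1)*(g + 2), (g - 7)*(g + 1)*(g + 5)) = g^2 - 6*g - 7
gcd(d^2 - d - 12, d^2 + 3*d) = d + 3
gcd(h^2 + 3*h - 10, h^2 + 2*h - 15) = h + 5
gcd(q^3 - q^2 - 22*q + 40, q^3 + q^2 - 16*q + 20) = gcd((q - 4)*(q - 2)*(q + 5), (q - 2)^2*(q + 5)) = q^2 + 3*q - 10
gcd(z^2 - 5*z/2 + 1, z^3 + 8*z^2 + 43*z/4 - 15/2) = z - 1/2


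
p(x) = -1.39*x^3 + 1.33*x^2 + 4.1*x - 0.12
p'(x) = -4.17*x^2 + 2.66*x + 4.1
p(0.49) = 2.04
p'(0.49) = 4.40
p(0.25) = 0.97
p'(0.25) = 4.50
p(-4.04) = 96.68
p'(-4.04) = -74.71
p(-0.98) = -1.55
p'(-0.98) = -2.51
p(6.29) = -267.62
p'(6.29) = -144.15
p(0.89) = 3.60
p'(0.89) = 3.16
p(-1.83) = 5.35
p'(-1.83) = -14.73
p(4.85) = -107.53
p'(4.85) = -81.09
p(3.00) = -13.38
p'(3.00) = -25.45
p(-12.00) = 2544.12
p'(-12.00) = -628.30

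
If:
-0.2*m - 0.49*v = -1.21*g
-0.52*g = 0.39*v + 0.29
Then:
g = -0.75*v - 0.557692307692308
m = -6.9875*v - 3.37403846153846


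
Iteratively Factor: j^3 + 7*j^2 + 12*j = (j + 4)*(j^2 + 3*j) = (j + 3)*(j + 4)*(j)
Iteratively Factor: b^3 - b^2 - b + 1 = (b + 1)*(b^2 - 2*b + 1) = (b - 1)*(b + 1)*(b - 1)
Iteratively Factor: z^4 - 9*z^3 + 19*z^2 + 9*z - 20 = (z - 5)*(z^3 - 4*z^2 - z + 4) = (z - 5)*(z + 1)*(z^2 - 5*z + 4) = (z - 5)*(z - 4)*(z + 1)*(z - 1)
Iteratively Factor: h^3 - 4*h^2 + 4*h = (h - 2)*(h^2 - 2*h) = (h - 2)^2*(h)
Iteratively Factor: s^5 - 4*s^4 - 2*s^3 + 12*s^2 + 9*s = (s - 3)*(s^4 - s^3 - 5*s^2 - 3*s) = (s - 3)*(s + 1)*(s^3 - 2*s^2 - 3*s) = s*(s - 3)*(s + 1)*(s^2 - 2*s - 3) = s*(s - 3)^2*(s + 1)*(s + 1)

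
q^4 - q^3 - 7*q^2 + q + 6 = (q - 3)*(q - 1)*(q + 1)*(q + 2)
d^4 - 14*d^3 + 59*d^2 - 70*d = d*(d - 7)*(d - 5)*(d - 2)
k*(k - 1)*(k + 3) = k^3 + 2*k^2 - 3*k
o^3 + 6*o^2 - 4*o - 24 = (o - 2)*(o + 2)*(o + 6)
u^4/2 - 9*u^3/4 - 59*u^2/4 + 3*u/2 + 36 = (u/2 + 1)*(u - 8)*(u - 3/2)*(u + 3)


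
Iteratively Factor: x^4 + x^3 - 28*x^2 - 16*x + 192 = (x - 3)*(x^3 + 4*x^2 - 16*x - 64) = (x - 4)*(x - 3)*(x^2 + 8*x + 16) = (x - 4)*(x - 3)*(x + 4)*(x + 4)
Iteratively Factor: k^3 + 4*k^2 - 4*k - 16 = (k + 2)*(k^2 + 2*k - 8) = (k + 2)*(k + 4)*(k - 2)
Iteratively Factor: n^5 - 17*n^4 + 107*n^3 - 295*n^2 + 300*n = (n - 5)*(n^4 - 12*n^3 + 47*n^2 - 60*n) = (n - 5)*(n - 3)*(n^3 - 9*n^2 + 20*n) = (n - 5)*(n - 4)*(n - 3)*(n^2 - 5*n) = n*(n - 5)*(n - 4)*(n - 3)*(n - 5)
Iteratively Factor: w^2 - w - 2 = (w - 2)*(w + 1)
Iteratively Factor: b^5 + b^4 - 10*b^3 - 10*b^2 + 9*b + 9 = (b + 1)*(b^4 - 10*b^2 + 9) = (b + 1)*(b + 3)*(b^3 - 3*b^2 - b + 3) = (b + 1)^2*(b + 3)*(b^2 - 4*b + 3) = (b - 3)*(b + 1)^2*(b + 3)*(b - 1)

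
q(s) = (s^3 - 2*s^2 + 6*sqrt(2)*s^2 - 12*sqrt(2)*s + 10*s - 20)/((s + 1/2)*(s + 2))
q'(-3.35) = 6.58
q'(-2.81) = 14.95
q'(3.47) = 1.90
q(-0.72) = 42.59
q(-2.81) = 15.29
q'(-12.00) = 1.15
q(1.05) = -4.02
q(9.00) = 11.21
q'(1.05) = 6.02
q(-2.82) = 15.14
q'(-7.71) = 1.44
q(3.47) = 3.49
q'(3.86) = 1.76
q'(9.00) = 1.18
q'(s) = (3*s^2 - 4*s + 12*sqrt(2)*s - 12*sqrt(2) + 10)/((s + 1/2)*(s + 2)) - (s^3 - 2*s^2 + 6*sqrt(2)*s^2 - 12*sqrt(2)*s + 10*s - 20)/((s + 1/2)*(s + 2)^2) - (s^3 - 2*s^2 + 6*sqrt(2)*s^2 - 12*sqrt(2)*s + 10*s - 20)/((s + 1/2)^2*(s + 2)) = 4*(s^4 + 5*s^3 - 12*s^2 + 27*sqrt(2)*s^2 + 12*sqrt(2)*s + 36*s - 12*sqrt(2) + 60)/(4*s^4 + 20*s^3 + 33*s^2 + 20*s + 4)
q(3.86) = 4.20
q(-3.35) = 10.02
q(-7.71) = -0.95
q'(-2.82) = 14.64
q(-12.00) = -6.35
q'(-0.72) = 212.70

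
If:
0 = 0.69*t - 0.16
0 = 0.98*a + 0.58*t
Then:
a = -0.14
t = 0.23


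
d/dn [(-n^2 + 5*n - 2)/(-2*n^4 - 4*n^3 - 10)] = (-n^2*(2*n + 3)*(n^2 - 5*n + 2) + (2*n - 5)*(n^4 + 2*n^3 + 5)/2)/(n^4 + 2*n^3 + 5)^2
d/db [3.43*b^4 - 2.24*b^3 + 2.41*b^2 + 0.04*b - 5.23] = 13.72*b^3 - 6.72*b^2 + 4.82*b + 0.04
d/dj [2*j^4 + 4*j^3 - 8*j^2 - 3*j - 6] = 8*j^3 + 12*j^2 - 16*j - 3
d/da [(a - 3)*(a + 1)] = 2*a - 2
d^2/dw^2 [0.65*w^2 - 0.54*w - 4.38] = 1.30000000000000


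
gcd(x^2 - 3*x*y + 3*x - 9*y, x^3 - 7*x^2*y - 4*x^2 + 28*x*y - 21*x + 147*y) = x + 3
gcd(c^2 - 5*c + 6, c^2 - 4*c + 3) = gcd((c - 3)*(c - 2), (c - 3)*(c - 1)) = c - 3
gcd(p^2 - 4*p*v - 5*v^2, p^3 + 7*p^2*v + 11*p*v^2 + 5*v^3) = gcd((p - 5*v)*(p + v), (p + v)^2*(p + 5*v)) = p + v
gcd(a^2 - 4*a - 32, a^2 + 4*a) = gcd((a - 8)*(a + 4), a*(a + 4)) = a + 4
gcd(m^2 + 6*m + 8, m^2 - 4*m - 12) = m + 2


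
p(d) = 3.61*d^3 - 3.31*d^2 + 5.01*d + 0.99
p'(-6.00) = 434.61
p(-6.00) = -927.99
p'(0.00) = 5.01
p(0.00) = 0.99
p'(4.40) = 185.55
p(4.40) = 266.47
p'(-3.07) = 127.41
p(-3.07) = -150.04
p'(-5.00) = 308.86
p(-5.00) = -558.06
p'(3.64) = 124.41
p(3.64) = 149.48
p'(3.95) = 147.84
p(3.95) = 191.62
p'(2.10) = 38.87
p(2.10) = 30.35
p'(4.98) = 240.63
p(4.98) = 389.71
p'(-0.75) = 16.07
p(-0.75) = -6.15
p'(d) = 10.83*d^2 - 6.62*d + 5.01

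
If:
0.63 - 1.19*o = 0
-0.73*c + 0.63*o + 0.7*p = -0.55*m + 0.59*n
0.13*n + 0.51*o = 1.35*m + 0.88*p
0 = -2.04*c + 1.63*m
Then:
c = 0.202201451289593 - 0.427233613293122*p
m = 0.253061939037282 - 0.534697282894459*p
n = 1.21660513917293*p + 0.551027828464082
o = 0.53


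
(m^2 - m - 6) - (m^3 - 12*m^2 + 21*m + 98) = -m^3 + 13*m^2 - 22*m - 104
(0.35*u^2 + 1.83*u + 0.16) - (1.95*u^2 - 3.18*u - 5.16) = -1.6*u^2 + 5.01*u + 5.32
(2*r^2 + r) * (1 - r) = -2*r^3 + r^2 + r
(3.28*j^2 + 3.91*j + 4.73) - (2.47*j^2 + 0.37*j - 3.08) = 0.81*j^2 + 3.54*j + 7.81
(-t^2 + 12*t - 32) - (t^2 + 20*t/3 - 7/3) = -2*t^2 + 16*t/3 - 89/3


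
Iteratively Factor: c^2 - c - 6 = (c + 2)*(c - 3)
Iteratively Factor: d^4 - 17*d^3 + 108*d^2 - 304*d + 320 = (d - 4)*(d^3 - 13*d^2 + 56*d - 80) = (d - 5)*(d - 4)*(d^2 - 8*d + 16) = (d - 5)*(d - 4)^2*(d - 4)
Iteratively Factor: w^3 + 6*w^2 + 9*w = (w + 3)*(w^2 + 3*w) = w*(w + 3)*(w + 3)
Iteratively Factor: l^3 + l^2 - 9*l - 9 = (l + 1)*(l^2 - 9) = (l - 3)*(l + 1)*(l + 3)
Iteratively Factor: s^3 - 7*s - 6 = (s + 1)*(s^2 - s - 6) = (s - 3)*(s + 1)*(s + 2)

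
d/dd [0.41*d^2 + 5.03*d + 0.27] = 0.82*d + 5.03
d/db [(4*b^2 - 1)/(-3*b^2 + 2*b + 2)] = 2*(4*b^2 + 5*b + 1)/(9*b^4 - 12*b^3 - 8*b^2 + 8*b + 4)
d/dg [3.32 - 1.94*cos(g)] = 1.94*sin(g)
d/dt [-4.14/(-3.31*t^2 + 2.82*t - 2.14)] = (11.6748 - 27.4068*t)/(3.31*t^2 - 2.82*t + 2.14)^2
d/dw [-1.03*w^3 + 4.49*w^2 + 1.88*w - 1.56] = -3.09*w^2 + 8.98*w + 1.88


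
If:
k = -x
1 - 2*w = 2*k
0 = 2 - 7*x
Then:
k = -2/7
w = 11/14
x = 2/7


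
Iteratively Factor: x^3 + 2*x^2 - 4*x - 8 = (x + 2)*(x^2 - 4) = (x - 2)*(x + 2)*(x + 2)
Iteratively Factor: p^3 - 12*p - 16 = (p + 2)*(p^2 - 2*p - 8) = (p - 4)*(p + 2)*(p + 2)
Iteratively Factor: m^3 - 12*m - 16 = (m + 2)*(m^2 - 2*m - 8) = (m + 2)^2*(m - 4)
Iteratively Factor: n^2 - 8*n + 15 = (n - 5)*(n - 3)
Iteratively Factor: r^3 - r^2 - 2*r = (r)*(r^2 - r - 2) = r*(r + 1)*(r - 2)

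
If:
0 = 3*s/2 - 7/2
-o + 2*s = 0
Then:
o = 14/3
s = 7/3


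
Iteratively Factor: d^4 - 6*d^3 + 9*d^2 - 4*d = (d - 1)*(d^3 - 5*d^2 + 4*d) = (d - 4)*(d - 1)*(d^2 - d) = d*(d - 4)*(d - 1)*(d - 1)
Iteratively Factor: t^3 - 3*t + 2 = (t - 1)*(t^2 + t - 2) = (t - 1)^2*(t + 2)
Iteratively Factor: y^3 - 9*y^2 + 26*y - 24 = (y - 2)*(y^2 - 7*y + 12) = (y - 4)*(y - 2)*(y - 3)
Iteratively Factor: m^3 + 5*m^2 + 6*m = (m + 2)*(m^2 + 3*m) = (m + 2)*(m + 3)*(m)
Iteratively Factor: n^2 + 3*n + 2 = (n + 2)*(n + 1)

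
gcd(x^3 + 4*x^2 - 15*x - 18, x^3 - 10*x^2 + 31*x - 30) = x - 3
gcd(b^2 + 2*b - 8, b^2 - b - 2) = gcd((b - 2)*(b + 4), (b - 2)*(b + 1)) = b - 2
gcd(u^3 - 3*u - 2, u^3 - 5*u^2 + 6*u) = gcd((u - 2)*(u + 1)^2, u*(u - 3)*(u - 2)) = u - 2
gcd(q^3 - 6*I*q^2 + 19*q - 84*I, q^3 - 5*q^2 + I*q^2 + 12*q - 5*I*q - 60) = q^2 + I*q + 12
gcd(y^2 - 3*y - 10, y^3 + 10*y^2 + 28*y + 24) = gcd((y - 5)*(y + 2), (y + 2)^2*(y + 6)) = y + 2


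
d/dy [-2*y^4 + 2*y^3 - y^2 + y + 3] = -8*y^3 + 6*y^2 - 2*y + 1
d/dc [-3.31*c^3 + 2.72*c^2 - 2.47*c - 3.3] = -9.93*c^2 + 5.44*c - 2.47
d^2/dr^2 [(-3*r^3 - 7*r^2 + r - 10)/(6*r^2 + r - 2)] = 6*(13*r^3 - 438*r^2 - 60*r - 52)/(216*r^6 + 108*r^5 - 198*r^4 - 71*r^3 + 66*r^2 + 12*r - 8)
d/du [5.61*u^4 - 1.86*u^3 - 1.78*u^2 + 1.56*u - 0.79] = 22.44*u^3 - 5.58*u^2 - 3.56*u + 1.56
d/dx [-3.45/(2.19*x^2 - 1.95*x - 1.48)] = (15.111*x - 6.7275)/(-2.19*x^2 + 1.95*x + 1.48)^2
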